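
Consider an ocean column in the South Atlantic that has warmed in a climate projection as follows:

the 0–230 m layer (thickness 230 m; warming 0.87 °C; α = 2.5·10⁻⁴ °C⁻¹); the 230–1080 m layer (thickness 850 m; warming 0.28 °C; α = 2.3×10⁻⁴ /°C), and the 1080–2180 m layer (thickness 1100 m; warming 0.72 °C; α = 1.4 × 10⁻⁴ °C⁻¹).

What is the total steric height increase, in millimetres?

about 216 mm

0–230 m: 230 × 2.5×10⁻⁴ × 0.87 = 0.050025 m
850 × 0.28 × 2.3×10⁻⁴ = 0.05474 m
1.4×10⁻⁴ × 1100 × 0.72 = 0.11088 m
Δh = 0.050025 + 0.05474 + 0.11088 = 0.215645 m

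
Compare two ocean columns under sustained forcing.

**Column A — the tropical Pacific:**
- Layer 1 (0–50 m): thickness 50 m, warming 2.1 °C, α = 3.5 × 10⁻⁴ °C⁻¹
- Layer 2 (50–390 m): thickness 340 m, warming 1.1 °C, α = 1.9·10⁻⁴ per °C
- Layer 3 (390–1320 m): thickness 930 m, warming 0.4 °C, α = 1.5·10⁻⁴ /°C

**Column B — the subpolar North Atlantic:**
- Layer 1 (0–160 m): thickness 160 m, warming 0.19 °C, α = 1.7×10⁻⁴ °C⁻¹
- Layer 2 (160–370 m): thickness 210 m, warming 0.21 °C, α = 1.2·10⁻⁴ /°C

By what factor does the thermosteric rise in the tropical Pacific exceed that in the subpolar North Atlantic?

A 3.5×10⁻⁴ × 2.1 × 50 = 0.03675 m
A 1.1 × 340 × 1.9×10⁻⁴ = 0.07106 m
A Layer 3: 1.5×10⁻⁴ × 0.4 × 930 = 0.05580 m
A total: 0.16361 m
B 0–160 m: 1.7×10⁻⁴ × 0.19 × 160 = 0.005168 m
B Layer 2: 210 × 1.2×10⁻⁴ × 0.21 = 0.005292 m
B total: 0.01046 m
Ratio: 0.16361 / 0.01046 ≈ 15.64

≈ 16×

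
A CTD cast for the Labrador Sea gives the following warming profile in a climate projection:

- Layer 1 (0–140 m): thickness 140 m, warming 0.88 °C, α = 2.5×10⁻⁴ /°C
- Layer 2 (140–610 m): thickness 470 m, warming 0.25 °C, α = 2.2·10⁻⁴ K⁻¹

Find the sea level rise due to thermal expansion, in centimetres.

140 × 2.5×10⁻⁴ × 0.88 = 0.03080 m
Layer 2: 2.2×10⁻⁴ × 470 × 0.25 = 0.02585 m
Δh = 0.03080 + 0.02585 = 0.05665 m

5.7 cm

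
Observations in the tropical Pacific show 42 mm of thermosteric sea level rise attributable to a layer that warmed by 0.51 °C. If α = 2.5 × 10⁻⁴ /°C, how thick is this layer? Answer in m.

H = Δh/(αΔT) = 0.042 / (2.5×10⁻⁴ × 0.51) ≈ 329.4 m

330 m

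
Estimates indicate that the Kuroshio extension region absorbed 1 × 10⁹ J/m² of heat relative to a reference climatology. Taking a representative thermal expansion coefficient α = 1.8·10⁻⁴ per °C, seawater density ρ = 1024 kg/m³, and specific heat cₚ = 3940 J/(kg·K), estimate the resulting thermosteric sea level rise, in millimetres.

44.6 mm

Δh = αQ/(ρcₚ) = 1.8×10⁻⁴ × 1×10⁹ / (1024 × 3940) ≈ 0.044615 m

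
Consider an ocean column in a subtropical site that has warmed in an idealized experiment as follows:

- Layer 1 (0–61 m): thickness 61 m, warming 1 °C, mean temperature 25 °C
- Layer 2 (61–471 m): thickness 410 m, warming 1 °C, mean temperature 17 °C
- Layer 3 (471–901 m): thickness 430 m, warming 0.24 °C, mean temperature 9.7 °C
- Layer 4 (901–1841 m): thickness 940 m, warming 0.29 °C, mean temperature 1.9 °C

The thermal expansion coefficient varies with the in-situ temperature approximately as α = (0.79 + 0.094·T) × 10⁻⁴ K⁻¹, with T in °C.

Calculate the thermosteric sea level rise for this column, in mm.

Layer 1: α = (0.79 + 0.094×25)×10⁻⁴ = 3.14×10⁻⁴ K⁻¹
Layer 2: α = (0.79 + 0.094×17)×10⁻⁴ = 2.388×10⁻⁴ K⁻¹
Layer 3: α = (0.79 + 0.094×9.7)×10⁻⁴ = 1.7018×10⁻⁴ K⁻¹
Layer 4: α = (0.79 + 0.094×1.9)×10⁻⁴ = 0.9686×10⁻⁴ K⁻¹
Layer 1: 3.14×10⁻⁴ × 61 × 1 = 0.019154 m
Layer 2: 1 × 410 × 2.388×10⁻⁴ = 0.097908 m
1.7018×10⁻⁴ × 0.24 × 430 = 0.017562576 m
901–1841 m: 0.29 × 940 × 0.9686×10⁻⁴ = 0.026404036 m
Δh = 0.019154 + 0.097908 + 0.017562576 + 0.026404036 = 0.161028612 m ≈ 161 mm

161 mm of thermosteric rise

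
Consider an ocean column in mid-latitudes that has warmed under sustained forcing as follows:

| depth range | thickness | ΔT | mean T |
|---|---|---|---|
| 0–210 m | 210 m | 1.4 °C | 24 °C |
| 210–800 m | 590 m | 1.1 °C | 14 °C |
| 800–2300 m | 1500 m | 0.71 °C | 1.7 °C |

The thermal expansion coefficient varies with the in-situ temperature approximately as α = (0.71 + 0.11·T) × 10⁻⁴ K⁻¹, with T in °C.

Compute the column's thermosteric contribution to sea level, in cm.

Layer 1: α = (0.71 + 0.11×24)×10⁻⁴ = 3.35×10⁻⁴ K⁻¹
Layer 2: α = (0.71 + 0.11×14)×10⁻⁴ = 2.25×10⁻⁴ K⁻¹
Layer 3: α = (0.71 + 0.11×1.7)×10⁻⁴ = 0.897×10⁻⁴ K⁻¹
3.35×10⁻⁴ × 210 × 1.4 = 0.09849 m
1.1 × 2.25×10⁻⁴ × 590 = 0.146025 m
Layer 3: 0.897×10⁻⁴ × 1500 × 0.71 = 0.0955305 m
Δh = 0.09849 + 0.146025 + 0.0955305 = 0.3400455 m

34 cm of thermosteric rise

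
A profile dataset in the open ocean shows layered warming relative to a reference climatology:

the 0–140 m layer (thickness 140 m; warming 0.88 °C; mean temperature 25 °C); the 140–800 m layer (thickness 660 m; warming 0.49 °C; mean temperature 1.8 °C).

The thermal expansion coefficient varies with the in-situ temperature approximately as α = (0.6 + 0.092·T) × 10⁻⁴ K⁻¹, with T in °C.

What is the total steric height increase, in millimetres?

Layer 1: α = (0.6 + 0.092×25)×10⁻⁴ = 2.9×10⁻⁴ K⁻¹
Layer 2: α = (0.6 + 0.092×1.8)×10⁻⁴ = 0.7656×10⁻⁴ K⁻¹
140 × 0.88 × 2.9×10⁻⁴ = 0.035728 m
140–800 m: 660 × 0.49 × 0.7656×10⁻⁴ = 0.024759504 m
Δh = 0.035728 + 0.024759504 = 0.060487504 m

Δh ≈ 60 mm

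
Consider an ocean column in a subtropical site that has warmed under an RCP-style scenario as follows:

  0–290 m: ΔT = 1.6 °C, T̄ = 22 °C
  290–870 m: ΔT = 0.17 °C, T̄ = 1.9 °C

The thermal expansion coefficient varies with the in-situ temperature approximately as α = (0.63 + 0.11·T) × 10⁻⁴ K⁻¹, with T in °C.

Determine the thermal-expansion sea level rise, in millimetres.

Layer 1: α = (0.63 + 0.11×22)×10⁻⁴ = 3.05×10⁻⁴ K⁻¹
Layer 2: α = (0.63 + 0.11×1.9)×10⁻⁴ = 0.839×10⁻⁴ K⁻¹
3.05×10⁻⁴ × 1.6 × 290 = 0.14152 m
580 × 0.839×10⁻⁴ × 0.17 = 0.00827254 m
Δh = 0.14152 + 0.00827254 = 0.14979254 m

about 150 mm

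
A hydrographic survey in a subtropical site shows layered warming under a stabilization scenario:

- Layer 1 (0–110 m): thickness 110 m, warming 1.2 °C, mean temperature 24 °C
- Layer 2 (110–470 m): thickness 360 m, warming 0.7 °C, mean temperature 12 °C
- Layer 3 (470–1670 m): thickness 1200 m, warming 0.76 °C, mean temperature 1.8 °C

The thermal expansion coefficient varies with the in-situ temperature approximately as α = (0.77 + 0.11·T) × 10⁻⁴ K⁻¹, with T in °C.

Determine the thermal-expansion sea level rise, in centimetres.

18.6 cm

Layer 1: α = (0.77 + 0.11×24)×10⁻⁴ = 3.41×10⁻⁴ K⁻¹
Layer 2: α = (0.77 + 0.11×12)×10⁻⁴ = 2.09×10⁻⁴ K⁻¹
Layer 3: α = (0.77 + 0.11×1.8)×10⁻⁴ = 0.968×10⁻⁴ K⁻¹
0–110 m: 110 × 1.2 × 3.41×10⁻⁴ = 0.045012 m
110–470 m: 2.09×10⁻⁴ × 360 × 0.7 = 0.052668 m
0.968×10⁻⁴ × 1200 × 0.76 = 0.0882816 m
Δh = 0.045012 + 0.052668 + 0.0882816 = 0.1859616 m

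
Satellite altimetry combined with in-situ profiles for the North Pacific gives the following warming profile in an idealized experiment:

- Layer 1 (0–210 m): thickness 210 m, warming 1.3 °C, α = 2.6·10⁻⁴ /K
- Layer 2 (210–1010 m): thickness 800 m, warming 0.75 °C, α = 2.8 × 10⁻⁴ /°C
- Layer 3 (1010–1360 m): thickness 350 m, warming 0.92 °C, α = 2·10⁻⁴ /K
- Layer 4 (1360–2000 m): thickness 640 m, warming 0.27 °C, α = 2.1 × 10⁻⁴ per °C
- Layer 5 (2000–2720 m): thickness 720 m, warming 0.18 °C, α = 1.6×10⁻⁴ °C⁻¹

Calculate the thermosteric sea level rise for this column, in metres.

Δh = 0.360 m

2.6×10⁻⁴ × 210 × 1.3 = 0.07098 m
210–1010 m: 0.75 × 2.8×10⁻⁴ × 800 = 0.16800 m
1010–1360 m: 350 × 2×10⁻⁴ × 0.92 = 0.06440 m
Layer 4: 2.1×10⁻⁴ × 640 × 0.27 = 0.036288 m
0.18 × 720 × 1.6×10⁻⁴ = 0.020736 m
Δh = 0.07098 + 0.16800 + 0.06440 + 0.036288 + 0.020736 = 0.360404 m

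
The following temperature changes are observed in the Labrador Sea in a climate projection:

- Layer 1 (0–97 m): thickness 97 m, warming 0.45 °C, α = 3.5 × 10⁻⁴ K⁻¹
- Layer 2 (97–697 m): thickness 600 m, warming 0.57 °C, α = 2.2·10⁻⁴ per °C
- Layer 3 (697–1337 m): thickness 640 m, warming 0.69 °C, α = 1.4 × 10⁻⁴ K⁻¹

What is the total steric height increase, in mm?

0–97 m: 3.5×10⁻⁴ × 97 × 0.45 = 0.0152775 m
97–697 m: 600 × 2.2×10⁻⁴ × 0.57 = 0.07524 m
Layer 3: 1.4×10⁻⁴ × 640 × 0.69 = 0.061824 m
Δh = 0.0152775 + 0.07524 + 0.061824 = 0.1523415 m ≈ 152 mm

about 152 mm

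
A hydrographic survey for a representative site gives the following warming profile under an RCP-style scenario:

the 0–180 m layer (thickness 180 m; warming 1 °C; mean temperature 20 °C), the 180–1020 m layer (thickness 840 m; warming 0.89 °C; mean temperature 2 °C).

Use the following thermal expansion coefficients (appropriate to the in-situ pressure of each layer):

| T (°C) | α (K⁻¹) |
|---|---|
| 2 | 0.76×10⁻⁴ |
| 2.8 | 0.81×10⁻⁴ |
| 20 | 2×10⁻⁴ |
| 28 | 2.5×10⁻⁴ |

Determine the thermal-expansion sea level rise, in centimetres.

about 9.3 cm

Layer 1 at 20 °C → α = 2×10⁻⁴ K⁻¹
Layer 2 at 2 °C → α = 0.76×10⁻⁴ K⁻¹
0–180 m: 2×10⁻⁴ × 180 × 1 = 0.03600 m
Layer 2: 0.76×10⁻⁴ × 0.89 × 840 = 0.0568176 m
Δh = 0.03600 + 0.0568176 = 0.0928176 m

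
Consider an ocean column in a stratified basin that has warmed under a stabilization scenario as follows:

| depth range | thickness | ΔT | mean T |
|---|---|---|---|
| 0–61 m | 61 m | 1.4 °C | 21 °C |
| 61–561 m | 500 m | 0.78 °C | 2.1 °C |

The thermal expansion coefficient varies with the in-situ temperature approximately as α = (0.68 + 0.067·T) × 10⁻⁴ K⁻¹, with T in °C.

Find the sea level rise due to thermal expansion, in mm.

49.8 mm of thermosteric rise

Layer 1: α = (0.68 + 0.067×21)×10⁻⁴ = 2.087×10⁻⁴ K⁻¹
Layer 2: α = (0.68 + 0.067×2.1)×10⁻⁴ = 0.8207×10⁻⁴ K⁻¹
Layer 1: 2.087×10⁻⁴ × 1.4 × 61 = 0.01782298 m
61–561 m: 500 × 0.78 × 0.8207×10⁻⁴ = 0.0320073 m
Δh = 0.01782298 + 0.0320073 = 0.04983028 m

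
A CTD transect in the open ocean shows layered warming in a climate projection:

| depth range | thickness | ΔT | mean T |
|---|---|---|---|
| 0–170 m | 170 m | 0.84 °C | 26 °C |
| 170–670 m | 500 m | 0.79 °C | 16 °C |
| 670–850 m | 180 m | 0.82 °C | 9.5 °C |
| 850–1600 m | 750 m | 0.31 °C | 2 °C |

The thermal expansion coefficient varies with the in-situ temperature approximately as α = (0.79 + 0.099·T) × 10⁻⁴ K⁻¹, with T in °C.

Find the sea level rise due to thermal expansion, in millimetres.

Layer 1: α = (0.79 + 0.099×26)×10⁻⁴ = 3.364×10⁻⁴ K⁻¹
Layer 2: α = (0.79 + 0.099×16)×10⁻⁴ = 2.374×10⁻⁴ K⁻¹
Layer 3: α = (0.79 + 0.099×9.5)×10⁻⁴ = 1.7305×10⁻⁴ K⁻¹
Layer 4: α = (0.79 + 0.099×2)×10⁻⁴ = 0.988×10⁻⁴ K⁻¹
0–170 m: 170 × 3.364×10⁻⁴ × 0.84 = 0.04803792 m
Layer 2: 500 × 2.374×10⁻⁴ × 0.79 = 0.093773 m
670–850 m: 0.82 × 180 × 1.7305×10⁻⁴ = 0.02554218 m
0.31 × 750 × 0.988×10⁻⁴ = 0.022971 m
Δh = 0.04803792 + 0.093773 + 0.02554218 + 0.022971 = 0.1903241 m

190 mm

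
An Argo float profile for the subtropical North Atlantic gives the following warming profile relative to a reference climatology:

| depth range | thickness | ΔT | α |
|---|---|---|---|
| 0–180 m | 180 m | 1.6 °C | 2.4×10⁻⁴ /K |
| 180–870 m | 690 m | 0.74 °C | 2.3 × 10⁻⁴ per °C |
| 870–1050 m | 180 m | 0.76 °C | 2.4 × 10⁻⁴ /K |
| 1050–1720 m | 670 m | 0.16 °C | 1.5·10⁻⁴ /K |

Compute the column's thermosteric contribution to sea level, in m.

about 0.235 m

0–180 m: 1.6 × 2.4×10⁻⁴ × 180 = 0.06912 m
180–870 m: 0.74 × 2.3×10⁻⁴ × 690 = 0.117438 m
Layer 3: 180 × 2.4×10⁻⁴ × 0.76 = 0.032832 m
Layer 4: 0.16 × 1.5×10⁻⁴ × 670 = 0.01608 m
Δh = 0.06912 + 0.117438 + 0.032832 + 0.01608 = 0.23547 m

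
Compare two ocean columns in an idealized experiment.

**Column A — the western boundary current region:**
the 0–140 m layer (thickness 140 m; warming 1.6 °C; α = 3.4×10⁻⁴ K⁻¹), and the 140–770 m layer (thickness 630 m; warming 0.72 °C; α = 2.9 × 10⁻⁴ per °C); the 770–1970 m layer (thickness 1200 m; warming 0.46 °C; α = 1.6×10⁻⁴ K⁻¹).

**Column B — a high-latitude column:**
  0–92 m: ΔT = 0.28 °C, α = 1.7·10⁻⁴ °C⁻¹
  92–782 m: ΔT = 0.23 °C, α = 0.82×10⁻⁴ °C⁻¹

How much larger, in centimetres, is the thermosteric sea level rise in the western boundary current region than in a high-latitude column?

28 cm larger

A 0–140 m: 140 × 1.6 × 3.4×10⁻⁴ = 0.07616 m
A Layer 2: 2.9×10⁻⁴ × 0.72 × 630 = 0.131544 m
A 0.46 × 1200 × 1.6×10⁻⁴ = 0.08832 m
A total: 0.296024 m
B Layer 1: 1.7×10⁻⁴ × 92 × 0.28 = 0.0043792 m
B 0.23 × 690 × 0.82×10⁻⁴ = 0.0130134 m
B total: 0.0173926 m
Difference: 0.296024 − 0.0173926 = 0.2786314 m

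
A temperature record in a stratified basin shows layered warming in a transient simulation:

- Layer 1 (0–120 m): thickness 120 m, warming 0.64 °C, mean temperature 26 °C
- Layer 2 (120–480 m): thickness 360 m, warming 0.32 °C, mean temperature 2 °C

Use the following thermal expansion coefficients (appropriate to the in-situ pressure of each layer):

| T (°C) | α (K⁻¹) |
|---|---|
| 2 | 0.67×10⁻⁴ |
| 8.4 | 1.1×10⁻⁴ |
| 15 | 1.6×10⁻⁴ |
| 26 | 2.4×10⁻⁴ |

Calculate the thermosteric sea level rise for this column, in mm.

26 mm

Layer 1 at 26 °C → α = 2.4×10⁻⁴ K⁻¹
Layer 2 at 2 °C → α = 0.67×10⁻⁴ K⁻¹
0–120 m: 120 × 0.64 × 2.4×10⁻⁴ = 0.018432 m
Layer 2: 0.67×10⁻⁴ × 0.32 × 360 = 0.0077184 m
Δh = 0.018432 + 0.0077184 = 0.0261504 m ≈ 26 mm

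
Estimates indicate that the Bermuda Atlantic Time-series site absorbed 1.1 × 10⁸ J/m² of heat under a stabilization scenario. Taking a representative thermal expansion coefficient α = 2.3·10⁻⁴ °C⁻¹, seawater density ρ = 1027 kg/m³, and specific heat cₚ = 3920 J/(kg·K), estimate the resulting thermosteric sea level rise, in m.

Δh ≈ 0.0063 m

Δh = αQ/(ρcₚ) = 2.3×10⁻⁴ × 1.1×10⁸ / (1027 × 3920) ≈ 0.0062844 m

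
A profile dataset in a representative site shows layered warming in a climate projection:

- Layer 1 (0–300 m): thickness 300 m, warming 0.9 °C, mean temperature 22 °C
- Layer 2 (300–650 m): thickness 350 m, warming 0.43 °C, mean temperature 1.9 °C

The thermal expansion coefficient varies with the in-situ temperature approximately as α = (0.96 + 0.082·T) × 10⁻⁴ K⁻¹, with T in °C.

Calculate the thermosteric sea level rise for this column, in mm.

Δh = 91.4 mm

Layer 1: α = (0.96 + 0.082×22)×10⁻⁴ = 2.764×10⁻⁴ K⁻¹
Layer 2: α = (0.96 + 0.082×1.9)×10⁻⁴ = 1.1158×10⁻⁴ K⁻¹
0–300 m: 300 × 0.9 × 2.764×10⁻⁴ = 0.074628 m
Layer 2: 1.1158×10⁻⁴ × 350 × 0.43 = 0.01679279 m
Δh = 0.074628 + 0.01679279 = 0.09142079 m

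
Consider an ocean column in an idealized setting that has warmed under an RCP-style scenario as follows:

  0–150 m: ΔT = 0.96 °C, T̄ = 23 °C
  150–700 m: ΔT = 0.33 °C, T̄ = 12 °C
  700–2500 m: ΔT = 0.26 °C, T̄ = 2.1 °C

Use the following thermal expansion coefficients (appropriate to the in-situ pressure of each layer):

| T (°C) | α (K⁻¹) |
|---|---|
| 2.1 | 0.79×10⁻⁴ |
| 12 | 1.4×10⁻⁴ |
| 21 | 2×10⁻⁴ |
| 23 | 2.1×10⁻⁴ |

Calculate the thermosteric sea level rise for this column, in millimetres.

Layer 1 at 23 °C → α = 2.1×10⁻⁴ K⁻¹
Layer 2 at 12 °C → α = 1.4×10⁻⁴ K⁻¹
Layer 3 at 2.1 °C → α = 0.79×10⁻⁴ K⁻¹
0.96 × 150 × 2.1×10⁻⁴ = 0.03024 m
150–700 m: 550 × 1.4×10⁻⁴ × 0.33 = 0.02541 m
Layer 3: 0.26 × 0.79×10⁻⁴ × 1800 = 0.036972 m
Δh = 0.03024 + 0.02541 + 0.036972 = 0.092622 m

92.6 mm of thermosteric rise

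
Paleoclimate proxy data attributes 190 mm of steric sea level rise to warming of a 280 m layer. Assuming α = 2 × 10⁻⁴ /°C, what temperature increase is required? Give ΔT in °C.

3.39 °C

ΔT = Δh/(αH) = 0.19 / (2×10⁻⁴ × 280) ≈ 3.393 °C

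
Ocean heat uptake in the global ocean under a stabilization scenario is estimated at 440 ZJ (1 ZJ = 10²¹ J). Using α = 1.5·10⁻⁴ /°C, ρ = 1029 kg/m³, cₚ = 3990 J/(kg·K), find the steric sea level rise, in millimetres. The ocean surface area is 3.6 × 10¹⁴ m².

Per unit area: Q = 440×10²¹ / (3.6×10¹⁴) ≈ 1.222×10⁹ J/m²
Δh = αQ/(ρcₚ) = 1.5×10⁻⁴ × 1.222×10⁹ / (1029 × 3990) ≈ 0.044645 m

45 mm of thermosteric rise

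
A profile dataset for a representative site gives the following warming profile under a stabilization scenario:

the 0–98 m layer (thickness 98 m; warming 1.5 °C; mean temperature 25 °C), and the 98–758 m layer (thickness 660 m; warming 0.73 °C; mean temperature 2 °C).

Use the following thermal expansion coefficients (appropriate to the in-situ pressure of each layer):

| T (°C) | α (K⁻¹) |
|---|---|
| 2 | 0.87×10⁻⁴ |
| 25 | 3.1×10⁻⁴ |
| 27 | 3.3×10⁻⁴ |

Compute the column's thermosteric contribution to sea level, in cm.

about 8.75 cm

Layer 1 at 25 °C → α = 3.1×10⁻⁴ K⁻¹
Layer 2 at 2 °C → α = 0.87×10⁻⁴ K⁻¹
0–98 m: 1.5 × 98 × 3.1×10⁻⁴ = 0.04557 m
660 × 0.73 × 0.87×10⁻⁴ = 0.0419166 m
Δh = 0.04557 + 0.0419166 = 0.0874866 m ≈ 8.75 cm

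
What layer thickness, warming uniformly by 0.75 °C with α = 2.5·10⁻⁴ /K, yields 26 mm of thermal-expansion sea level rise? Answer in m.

about 140 m

H = Δh/(αΔT) = 0.026 / (2.5×10⁻⁴ × 0.75) ≈ 138.7 m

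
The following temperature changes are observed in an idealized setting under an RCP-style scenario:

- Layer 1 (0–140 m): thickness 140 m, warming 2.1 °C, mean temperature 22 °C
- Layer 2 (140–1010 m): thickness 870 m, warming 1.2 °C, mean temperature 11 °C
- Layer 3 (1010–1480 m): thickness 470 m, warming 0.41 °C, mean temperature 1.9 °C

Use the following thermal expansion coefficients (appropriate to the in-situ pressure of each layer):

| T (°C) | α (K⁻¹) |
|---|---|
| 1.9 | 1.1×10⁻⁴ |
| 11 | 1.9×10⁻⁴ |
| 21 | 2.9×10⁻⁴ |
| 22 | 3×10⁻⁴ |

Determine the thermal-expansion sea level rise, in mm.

Δh = 310 mm

Layer 1 at 22 °C → α = 3×10⁻⁴ K⁻¹
Layer 2 at 11 °C → α = 1.9×10⁻⁴ K⁻¹
Layer 3 at 1.9 °C → α = 1.1×10⁻⁴ K⁻¹
3×10⁻⁴ × 140 × 2.1 = 0.08820 m
1.9×10⁻⁴ × 1.2 × 870 = 0.19836 m
470 × 1.1×10⁻⁴ × 0.41 = 0.021197 m
Δh = 0.08820 + 0.19836 + 0.021197 = 0.307757 m ≈ 310 mm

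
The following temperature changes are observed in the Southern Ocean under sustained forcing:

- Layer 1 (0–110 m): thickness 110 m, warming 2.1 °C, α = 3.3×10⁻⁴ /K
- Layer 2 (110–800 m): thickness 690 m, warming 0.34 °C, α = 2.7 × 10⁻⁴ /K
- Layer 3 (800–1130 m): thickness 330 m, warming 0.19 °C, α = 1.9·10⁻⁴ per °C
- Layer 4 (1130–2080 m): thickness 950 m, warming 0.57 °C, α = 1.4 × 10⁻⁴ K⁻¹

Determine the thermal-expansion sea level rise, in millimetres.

0–110 m: 110 × 2.1 × 3.3×10⁻⁴ = 0.07623 m
Layer 2: 2.7×10⁻⁴ × 690 × 0.34 = 0.063342 m
800–1130 m: 1.9×10⁻⁴ × 330 × 0.19 = 0.011913 m
Layer 4: 0.57 × 1.4×10⁻⁴ × 950 = 0.07581 m
Δh = 0.07623 + 0.063342 + 0.011913 + 0.07581 = 0.227295 m

227 mm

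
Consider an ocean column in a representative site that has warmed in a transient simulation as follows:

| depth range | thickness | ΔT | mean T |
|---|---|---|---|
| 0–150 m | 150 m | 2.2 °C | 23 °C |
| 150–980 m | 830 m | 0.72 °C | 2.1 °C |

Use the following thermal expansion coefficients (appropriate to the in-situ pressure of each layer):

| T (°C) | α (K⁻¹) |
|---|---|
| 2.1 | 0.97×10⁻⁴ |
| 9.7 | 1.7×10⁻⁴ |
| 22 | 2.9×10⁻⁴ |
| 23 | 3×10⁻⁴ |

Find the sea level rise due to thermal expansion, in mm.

Layer 1 at 23 °C → α = 3×10⁻⁴ K⁻¹
Layer 2 at 2.1 °C → α = 0.97×10⁻⁴ K⁻¹
0–150 m: 150 × 2.2 × 3×10⁻⁴ = 0.09900 m
Layer 2: 830 × 0.97×10⁻⁴ × 0.72 = 0.0579672 m
Δh = 0.09900 + 0.0579672 = 0.1569672 m ≈ 157 mm

Δh = 157 mm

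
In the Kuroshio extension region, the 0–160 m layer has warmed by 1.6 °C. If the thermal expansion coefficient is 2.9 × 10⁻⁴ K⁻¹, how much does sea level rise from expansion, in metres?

Δh = αΔT·H = 2.9×10⁻⁴ × 1.6 × 160 = 0.07424 m

Δh = 0.074 m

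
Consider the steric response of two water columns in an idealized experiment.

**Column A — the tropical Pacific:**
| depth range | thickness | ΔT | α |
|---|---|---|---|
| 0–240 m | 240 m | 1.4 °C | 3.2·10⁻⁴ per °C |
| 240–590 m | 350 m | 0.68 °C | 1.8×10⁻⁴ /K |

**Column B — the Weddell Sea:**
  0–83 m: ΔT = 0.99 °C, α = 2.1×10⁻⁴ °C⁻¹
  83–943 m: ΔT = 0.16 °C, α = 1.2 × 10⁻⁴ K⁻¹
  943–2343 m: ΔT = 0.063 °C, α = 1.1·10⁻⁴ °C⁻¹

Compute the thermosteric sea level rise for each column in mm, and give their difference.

A 0–240 m: 240 × 1.4 × 3.2×10⁻⁴ = 0.10752 m
A Layer 2: 350 × 0.68 × 1.8×10⁻⁴ = 0.04284 m
A total: 0.15036 m
B 0–83 m: 0.99 × 2.1×10⁻⁴ × 83 = 0.0172557 m
B Layer 2: 860 × 0.16 × 1.2×10⁻⁴ = 0.016512 m
B Layer 3: 1400 × 1.1×10⁻⁴ × 0.063 = 0.009702 m
B total: 0.0434697 m
Difference: 0.15036 − 0.0434697 = 0.1068903 m

Δh_A ≈ 150 mm, Δh_B ≈ 43 mm; difference ≈ 110 mm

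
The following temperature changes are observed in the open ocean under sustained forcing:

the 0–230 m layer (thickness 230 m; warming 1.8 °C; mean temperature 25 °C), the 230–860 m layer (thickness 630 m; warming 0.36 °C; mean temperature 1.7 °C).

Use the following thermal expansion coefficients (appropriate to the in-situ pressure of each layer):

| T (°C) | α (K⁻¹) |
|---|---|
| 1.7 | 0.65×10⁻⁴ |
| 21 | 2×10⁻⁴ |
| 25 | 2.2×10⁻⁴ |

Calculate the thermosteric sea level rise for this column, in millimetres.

106 mm of thermosteric rise

Layer 1 at 25 °C → α = 2.2×10⁻⁴ K⁻¹
Layer 2 at 1.7 °C → α = 0.65×10⁻⁴ K⁻¹
230 × 1.8 × 2.2×10⁻⁴ = 0.09108 m
Layer 2: 0.65×10⁻⁴ × 630 × 0.36 = 0.014742 m
Δh = 0.09108 + 0.014742 = 0.105822 m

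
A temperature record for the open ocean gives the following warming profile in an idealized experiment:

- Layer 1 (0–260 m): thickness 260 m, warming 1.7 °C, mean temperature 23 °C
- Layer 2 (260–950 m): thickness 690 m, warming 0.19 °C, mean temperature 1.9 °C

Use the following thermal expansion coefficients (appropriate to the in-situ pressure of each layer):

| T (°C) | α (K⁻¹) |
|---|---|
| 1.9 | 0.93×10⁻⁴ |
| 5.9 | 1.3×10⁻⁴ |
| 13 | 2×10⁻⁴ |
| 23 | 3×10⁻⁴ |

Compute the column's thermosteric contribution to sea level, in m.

Layer 1 at 23 °C → α = 3×10⁻⁴ K⁻¹
Layer 2 at 1.9 °C → α = 0.93×10⁻⁴ K⁻¹
0–260 m: 1.7 × 3×10⁻⁴ × 260 = 0.13260 m
Layer 2: 0.19 × 0.93×10⁻⁴ × 690 = 0.0121923 m
Δh = 0.13260 + 0.0121923 = 0.1447923 m

Δh = 0.145 m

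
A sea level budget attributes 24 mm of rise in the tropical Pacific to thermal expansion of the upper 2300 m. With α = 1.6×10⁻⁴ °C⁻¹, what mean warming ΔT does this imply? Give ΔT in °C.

ΔT ≈ 0.0652 °C

ΔT = Δh/(αH) = 0.024 / (1.6×10⁻⁴ × 2300) ≈ 0.06522 °C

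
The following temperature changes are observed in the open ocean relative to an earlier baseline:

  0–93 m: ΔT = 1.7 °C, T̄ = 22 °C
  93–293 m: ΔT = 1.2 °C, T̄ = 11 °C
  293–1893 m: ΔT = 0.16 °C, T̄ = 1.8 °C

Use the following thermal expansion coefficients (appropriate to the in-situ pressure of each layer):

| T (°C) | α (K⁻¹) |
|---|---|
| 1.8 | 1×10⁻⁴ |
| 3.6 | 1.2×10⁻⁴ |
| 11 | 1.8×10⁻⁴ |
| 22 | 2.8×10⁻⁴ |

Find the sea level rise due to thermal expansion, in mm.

about 113 mm

Layer 1 at 22 °C → α = 2.8×10⁻⁴ K⁻¹
Layer 2 at 11 °C → α = 1.8×10⁻⁴ K⁻¹
Layer 3 at 1.8 °C → α = 1×10⁻⁴ K⁻¹
Layer 1: 1.7 × 2.8×10⁻⁴ × 93 = 0.044268 m
93–293 m: 1.2 × 1.8×10⁻⁴ × 200 = 0.04320 m
293–1893 m: 1600 × 0.16 × 1×10⁻⁴ = 0.02560 m
Δh = 0.044268 + 0.04320 + 0.02560 = 0.113068 m ≈ 113 mm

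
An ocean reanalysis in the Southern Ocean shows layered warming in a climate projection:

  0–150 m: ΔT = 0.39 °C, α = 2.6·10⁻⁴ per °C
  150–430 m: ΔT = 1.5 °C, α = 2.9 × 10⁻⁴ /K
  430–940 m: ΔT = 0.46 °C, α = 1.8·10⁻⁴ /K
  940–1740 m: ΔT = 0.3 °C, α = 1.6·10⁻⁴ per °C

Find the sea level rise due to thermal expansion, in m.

Δh ≈ 0.22 m

2.6×10⁻⁴ × 150 × 0.39 = 0.01521 m
Layer 2: 1.5 × 2.9×10⁻⁴ × 280 = 0.12180 m
430–940 m: 0.46 × 1.8×10⁻⁴ × 510 = 0.042228 m
0.3 × 800 × 1.6×10⁻⁴ = 0.03840 m
Δh = 0.01521 + 0.12180 + 0.042228 + 0.03840 = 0.217638 m ≈ 0.22 m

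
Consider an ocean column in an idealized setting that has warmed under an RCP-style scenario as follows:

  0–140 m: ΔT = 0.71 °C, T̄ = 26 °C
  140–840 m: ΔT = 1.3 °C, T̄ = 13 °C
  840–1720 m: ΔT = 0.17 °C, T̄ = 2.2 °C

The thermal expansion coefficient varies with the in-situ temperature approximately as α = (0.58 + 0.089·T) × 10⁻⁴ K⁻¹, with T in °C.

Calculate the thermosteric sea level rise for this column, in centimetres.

Δh ≈ 19.8 cm

Layer 1: α = (0.58 + 0.089×26)×10⁻⁴ = 2.894×10⁻⁴ K⁻¹
Layer 2: α = (0.58 + 0.089×13)×10⁻⁴ = 1.737×10⁻⁴ K⁻¹
Layer 3: α = (0.58 + 0.089×2.2)×10⁻⁴ = 0.7758×10⁻⁴ K⁻¹
Layer 1: 0.71 × 140 × 2.894×10⁻⁴ = 0.02876636 m
Layer 2: 1.3 × 700 × 1.737×10⁻⁴ = 0.158067 m
840–1720 m: 880 × 0.7758×10⁻⁴ × 0.17 = 0.011605968 m
Δh = 0.02876636 + 0.158067 + 0.011605968 = 0.198439328 m ≈ 19.8 cm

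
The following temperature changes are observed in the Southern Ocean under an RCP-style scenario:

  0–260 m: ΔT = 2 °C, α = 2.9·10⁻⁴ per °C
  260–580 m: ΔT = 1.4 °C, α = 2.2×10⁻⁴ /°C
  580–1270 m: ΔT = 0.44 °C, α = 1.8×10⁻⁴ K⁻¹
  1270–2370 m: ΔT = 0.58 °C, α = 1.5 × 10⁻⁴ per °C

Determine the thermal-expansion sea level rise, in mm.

Δh = 400 mm

Layer 1: 260 × 2.9×10⁻⁴ × 2 = 0.15080 m
Layer 2: 320 × 1.4 × 2.2×10⁻⁴ = 0.09856 m
580–1270 m: 690 × 1.8×10⁻⁴ × 0.44 = 0.054648 m
Layer 4: 1.5×10⁻⁴ × 1100 × 0.58 = 0.09570 m
Δh = 0.15080 + 0.09856 + 0.054648 + 0.09570 = 0.399708 m ≈ 400 mm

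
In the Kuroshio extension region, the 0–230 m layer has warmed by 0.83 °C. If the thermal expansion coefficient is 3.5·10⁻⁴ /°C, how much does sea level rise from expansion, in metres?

about 0.0668 m

Δh = αΔT·H = 3.5×10⁻⁴ × 0.83 × 230 = 0.066815 m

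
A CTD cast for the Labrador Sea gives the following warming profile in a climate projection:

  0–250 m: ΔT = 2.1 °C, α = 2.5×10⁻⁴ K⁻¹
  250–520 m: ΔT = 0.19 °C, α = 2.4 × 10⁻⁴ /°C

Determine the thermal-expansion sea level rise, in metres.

0.14 m

0–250 m: 2.1 × 2.5×10⁻⁴ × 250 = 0.13125 m
Layer 2: 2.4×10⁻⁴ × 0.19 × 270 = 0.012312 m
Δh = 0.13125 + 0.012312 = 0.143562 m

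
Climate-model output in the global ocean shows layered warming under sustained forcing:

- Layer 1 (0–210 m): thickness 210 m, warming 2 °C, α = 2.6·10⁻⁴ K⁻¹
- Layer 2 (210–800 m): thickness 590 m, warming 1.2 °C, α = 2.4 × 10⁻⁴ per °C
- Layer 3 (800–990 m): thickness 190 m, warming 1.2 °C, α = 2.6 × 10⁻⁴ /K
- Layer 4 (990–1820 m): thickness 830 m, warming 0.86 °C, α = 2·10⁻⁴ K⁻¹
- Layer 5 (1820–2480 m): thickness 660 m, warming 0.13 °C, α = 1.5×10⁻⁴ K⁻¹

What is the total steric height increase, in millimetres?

Δh ≈ 494 mm

Layer 1: 210 × 2.6×10⁻⁴ × 2 = 0.10920 m
210–800 m: 2.4×10⁻⁴ × 590 × 1.2 = 0.16992 m
800–990 m: 190 × 1.2 × 2.6×10⁻⁴ = 0.05928 m
Layer 4: 830 × 2×10⁻⁴ × 0.86 = 0.14276 m
1.5×10⁻⁴ × 660 × 0.13 = 0.01287 m
Δh = 0.10920 + 0.16992 + 0.05928 + 0.14276 + 0.01287 = 0.49403 m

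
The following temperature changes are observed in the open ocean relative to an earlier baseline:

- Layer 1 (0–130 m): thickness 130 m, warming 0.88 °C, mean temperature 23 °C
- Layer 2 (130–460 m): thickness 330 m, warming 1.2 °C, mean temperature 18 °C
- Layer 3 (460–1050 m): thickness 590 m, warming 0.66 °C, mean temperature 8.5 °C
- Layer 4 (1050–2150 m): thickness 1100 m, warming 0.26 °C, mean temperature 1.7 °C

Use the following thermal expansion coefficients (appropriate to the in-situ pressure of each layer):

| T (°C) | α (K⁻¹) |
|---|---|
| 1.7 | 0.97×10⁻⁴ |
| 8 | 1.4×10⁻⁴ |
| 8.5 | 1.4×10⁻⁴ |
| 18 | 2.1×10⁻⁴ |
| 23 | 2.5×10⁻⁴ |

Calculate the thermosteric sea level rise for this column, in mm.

Layer 1 at 23 °C → α = 2.5×10⁻⁴ K⁻¹
Layer 2 at 18 °C → α = 2.1×10⁻⁴ K⁻¹
Layer 3 at 8.5 °C → α = 1.4×10⁻⁴ K⁻¹
Layer 4 at 1.7 °C → α = 0.97×10⁻⁴ K⁻¹
0–130 m: 2.5×10⁻⁴ × 0.88 × 130 = 0.02860 m
Layer 2: 2.1×10⁻⁴ × 330 × 1.2 = 0.08316 m
460–1050 m: 590 × 1.4×10⁻⁴ × 0.66 = 0.054516 m
0.26 × 0.97×10⁻⁴ × 1100 = 0.027742 m
Δh = 0.02860 + 0.08316 + 0.054516 + 0.027742 = 0.194018 m

about 194 mm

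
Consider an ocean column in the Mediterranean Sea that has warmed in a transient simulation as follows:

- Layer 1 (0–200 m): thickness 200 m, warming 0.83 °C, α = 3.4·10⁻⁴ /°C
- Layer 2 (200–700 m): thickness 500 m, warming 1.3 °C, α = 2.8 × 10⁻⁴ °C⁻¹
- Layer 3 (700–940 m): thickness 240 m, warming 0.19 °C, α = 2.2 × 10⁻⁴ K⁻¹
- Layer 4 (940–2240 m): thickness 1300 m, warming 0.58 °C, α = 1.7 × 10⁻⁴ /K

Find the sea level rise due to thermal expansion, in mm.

3.4×10⁻⁴ × 0.83 × 200 = 0.05644 m
2.8×10⁻⁴ × 500 × 1.3 = 0.18200 m
700–940 m: 2.2×10⁻⁴ × 240 × 0.19 = 0.010032 m
940–2240 m: 0.58 × 1.7×10⁻⁴ × 1300 = 0.12818 m
Δh = 0.05644 + 0.18200 + 0.010032 + 0.12818 = 0.376652 m ≈ 377 mm

Δh = 377 mm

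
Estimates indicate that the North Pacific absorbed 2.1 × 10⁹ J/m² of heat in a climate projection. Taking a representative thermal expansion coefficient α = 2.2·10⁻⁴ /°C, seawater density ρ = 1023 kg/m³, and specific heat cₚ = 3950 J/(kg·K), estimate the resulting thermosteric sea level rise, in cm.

Δh = αQ/(ρcₚ) = 2.2×10⁻⁴ × 2.1×10⁹ / (1023 × 3950) ≈ 0.11433 m

11.4 cm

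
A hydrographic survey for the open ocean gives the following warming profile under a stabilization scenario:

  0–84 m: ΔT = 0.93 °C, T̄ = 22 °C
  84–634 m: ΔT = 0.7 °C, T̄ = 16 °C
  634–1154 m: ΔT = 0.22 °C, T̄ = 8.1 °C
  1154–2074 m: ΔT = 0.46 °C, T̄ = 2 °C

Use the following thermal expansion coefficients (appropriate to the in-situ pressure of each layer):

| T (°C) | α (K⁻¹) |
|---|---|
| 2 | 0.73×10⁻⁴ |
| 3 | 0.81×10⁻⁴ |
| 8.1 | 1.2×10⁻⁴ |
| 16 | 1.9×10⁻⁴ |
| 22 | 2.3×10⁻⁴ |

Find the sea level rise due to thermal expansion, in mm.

Δh ≈ 140 mm

Layer 1 at 22 °C → α = 2.3×10⁻⁴ K⁻¹
Layer 2 at 16 °C → α = 1.9×10⁻⁴ K⁻¹
Layer 3 at 8.1 °C → α = 1.2×10⁻⁴ K⁻¹
Layer 4 at 2 °C → α = 0.73×10⁻⁴ K⁻¹
2.3×10⁻⁴ × 84 × 0.93 = 0.0179676 m
84–634 m: 1.9×10⁻⁴ × 550 × 0.7 = 0.07315 m
634–1154 m: 1.2×10⁻⁴ × 0.22 × 520 = 0.013728 m
920 × 0.46 × 0.73×10⁻⁴ = 0.0308936 m
Δh = 0.0179676 + 0.07315 + 0.013728 + 0.0308936 = 0.1357392 m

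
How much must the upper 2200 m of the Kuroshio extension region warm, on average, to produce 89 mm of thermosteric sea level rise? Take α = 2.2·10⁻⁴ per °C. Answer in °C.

ΔT = Δh/(αH) = 0.089 / (2.2×10⁻⁴ × 2200) ≈ 0.1839 °C

about 0.184 °C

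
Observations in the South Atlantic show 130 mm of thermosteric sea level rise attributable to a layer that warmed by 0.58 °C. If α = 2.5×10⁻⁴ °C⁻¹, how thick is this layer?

H = Δh/(αΔT) = 0.13 / (2.5×10⁻⁴ × 0.58) ≈ 896.6 m

900 m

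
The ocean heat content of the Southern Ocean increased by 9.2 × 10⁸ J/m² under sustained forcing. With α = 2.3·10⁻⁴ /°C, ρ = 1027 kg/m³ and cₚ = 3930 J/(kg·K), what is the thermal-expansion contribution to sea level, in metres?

Δh = 0.0524 m

Δh = αQ/(ρcₚ) = 2.3×10⁻⁴ × 9.2×10⁸ / (1027 × 3930) ≈ 0.052427 m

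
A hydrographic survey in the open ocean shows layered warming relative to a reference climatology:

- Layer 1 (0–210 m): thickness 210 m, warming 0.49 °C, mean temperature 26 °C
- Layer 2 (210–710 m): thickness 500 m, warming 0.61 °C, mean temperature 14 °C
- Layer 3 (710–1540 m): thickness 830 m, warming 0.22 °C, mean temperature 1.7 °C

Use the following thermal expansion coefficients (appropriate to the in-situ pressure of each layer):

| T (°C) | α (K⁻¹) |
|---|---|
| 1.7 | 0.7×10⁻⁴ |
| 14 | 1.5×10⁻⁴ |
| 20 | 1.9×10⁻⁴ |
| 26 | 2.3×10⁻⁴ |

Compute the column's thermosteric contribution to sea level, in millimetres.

82.2 mm

Layer 1 at 26 °C → α = 2.3×10⁻⁴ K⁻¹
Layer 2 at 14 °C → α = 1.5×10⁻⁴ K⁻¹
Layer 3 at 1.7 °C → α = 0.7×10⁻⁴ K⁻¹
Layer 1: 210 × 0.49 × 2.3×10⁻⁴ = 0.023667 m
Layer 2: 500 × 0.61 × 1.5×10⁻⁴ = 0.04575 m
710–1540 m: 0.22 × 0.7×10⁻⁴ × 830 = 0.012782 m
Δh = 0.023667 + 0.04575 + 0.012782 = 0.082199 m ≈ 82.2 mm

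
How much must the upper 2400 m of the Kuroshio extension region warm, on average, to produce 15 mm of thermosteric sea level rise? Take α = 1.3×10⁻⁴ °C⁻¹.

ΔT = Δh/(αH) = 0.015 / (1.3×10⁻⁴ × 2400) ≈ 0.04808 K

0.0481 K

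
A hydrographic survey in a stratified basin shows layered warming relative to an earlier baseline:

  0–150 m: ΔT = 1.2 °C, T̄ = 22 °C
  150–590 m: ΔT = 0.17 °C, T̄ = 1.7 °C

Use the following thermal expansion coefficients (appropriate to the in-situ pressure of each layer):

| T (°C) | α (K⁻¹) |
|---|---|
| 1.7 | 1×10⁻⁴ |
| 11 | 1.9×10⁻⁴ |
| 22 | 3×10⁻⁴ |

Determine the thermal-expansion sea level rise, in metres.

Layer 1 at 22 °C → α = 3×10⁻⁴ K⁻¹
Layer 2 at 1.7 °C → α = 1×10⁻⁴ K⁻¹
Layer 1: 1.2 × 150 × 3×10⁻⁴ = 0.05400 m
1×10⁻⁴ × 440 × 0.17 = 0.00748 m
Δh = 0.05400 + 0.00748 = 0.06148 m ≈ 0.0615 m

0.0615 m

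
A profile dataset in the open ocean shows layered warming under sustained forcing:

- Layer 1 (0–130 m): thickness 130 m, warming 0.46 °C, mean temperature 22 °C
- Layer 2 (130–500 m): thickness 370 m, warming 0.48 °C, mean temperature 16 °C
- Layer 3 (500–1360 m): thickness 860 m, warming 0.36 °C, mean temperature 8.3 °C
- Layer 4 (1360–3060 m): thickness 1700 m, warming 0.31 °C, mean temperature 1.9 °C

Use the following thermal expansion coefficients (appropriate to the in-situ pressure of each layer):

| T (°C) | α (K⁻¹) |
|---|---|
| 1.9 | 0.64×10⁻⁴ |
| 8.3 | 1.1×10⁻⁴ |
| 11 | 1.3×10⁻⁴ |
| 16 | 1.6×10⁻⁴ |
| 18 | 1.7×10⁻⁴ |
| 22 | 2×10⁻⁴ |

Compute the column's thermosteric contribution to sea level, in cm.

10.8 cm

Layer 1 at 22 °C → α = 2×10⁻⁴ K⁻¹
Layer 2 at 16 °C → α = 1.6×10⁻⁴ K⁻¹
Layer 3 at 8.3 °C → α = 1.1×10⁻⁴ K⁻¹
Layer 4 at 1.9 °C → α = 0.64×10⁻⁴ K⁻¹
Layer 1: 0.46 × 2×10⁻⁴ × 130 = 0.01196 m
Layer 2: 370 × 1.6×10⁻⁴ × 0.48 = 0.028416 m
1.1×10⁻⁴ × 0.36 × 860 = 0.034056 m
0.31 × 1700 × 0.64×10⁻⁴ = 0.033728 m
Δh = 0.01196 + 0.028416 + 0.034056 + 0.033728 = 0.10816 m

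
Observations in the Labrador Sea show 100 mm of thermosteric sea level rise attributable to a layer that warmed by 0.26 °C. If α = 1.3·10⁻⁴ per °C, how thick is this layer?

H = Δh/(αΔT) = 0.1 / (1.3×10⁻⁴ × 0.26) ≈ 2959 m

about 3000 m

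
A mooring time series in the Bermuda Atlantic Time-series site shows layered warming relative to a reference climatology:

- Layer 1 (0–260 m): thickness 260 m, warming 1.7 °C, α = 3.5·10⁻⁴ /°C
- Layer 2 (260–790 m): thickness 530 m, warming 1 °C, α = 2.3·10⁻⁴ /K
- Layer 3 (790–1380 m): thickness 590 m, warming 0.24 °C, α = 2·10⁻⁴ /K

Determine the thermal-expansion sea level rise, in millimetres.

Δh = 300 mm

Layer 1: 260 × 3.5×10⁻⁴ × 1.7 = 0.15470 m
260–790 m: 2.3×10⁻⁴ × 530 × 1 = 0.12190 m
Layer 3: 2×10⁻⁴ × 590 × 0.24 = 0.02832 m
Δh = 0.15470 + 0.12190 + 0.02832 = 0.30492 m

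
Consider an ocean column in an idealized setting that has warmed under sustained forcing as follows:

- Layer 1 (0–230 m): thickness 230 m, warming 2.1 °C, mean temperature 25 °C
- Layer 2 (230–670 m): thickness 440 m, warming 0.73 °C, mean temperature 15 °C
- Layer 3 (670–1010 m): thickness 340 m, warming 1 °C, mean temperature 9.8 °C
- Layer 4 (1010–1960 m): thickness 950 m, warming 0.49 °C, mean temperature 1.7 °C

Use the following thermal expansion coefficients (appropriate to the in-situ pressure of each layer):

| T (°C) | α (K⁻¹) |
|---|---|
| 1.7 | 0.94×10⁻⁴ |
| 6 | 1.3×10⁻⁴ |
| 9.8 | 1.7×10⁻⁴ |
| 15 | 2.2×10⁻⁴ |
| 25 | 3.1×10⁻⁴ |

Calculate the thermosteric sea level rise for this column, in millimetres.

Layer 1 at 25 °C → α = 3.1×10⁻⁴ K⁻¹
Layer 2 at 15 °C → α = 2.2×10⁻⁴ K⁻¹
Layer 3 at 9.8 °C → α = 1.7×10⁻⁴ K⁻¹
Layer 4 at 1.7 °C → α = 0.94×10⁻⁴ K⁻¹
Layer 1: 3.1×10⁻⁴ × 2.1 × 230 = 0.14973 m
Layer 2: 440 × 0.73 × 2.2×10⁻⁴ = 0.070664 m
1 × 340 × 1.7×10⁻⁴ = 0.05780 m
Layer 4: 0.94×10⁻⁴ × 950 × 0.49 = 0.043757 m
Δh = 0.14973 + 0.070664 + 0.05780 + 0.043757 = 0.321951 m ≈ 322 mm

about 322 mm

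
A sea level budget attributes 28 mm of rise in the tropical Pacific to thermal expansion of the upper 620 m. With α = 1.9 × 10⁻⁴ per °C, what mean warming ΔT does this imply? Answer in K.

ΔT ≈ 0.238 K

ΔT = Δh/(αH) = 0.028 / (1.9×10⁻⁴ × 620) ≈ 0.2377 K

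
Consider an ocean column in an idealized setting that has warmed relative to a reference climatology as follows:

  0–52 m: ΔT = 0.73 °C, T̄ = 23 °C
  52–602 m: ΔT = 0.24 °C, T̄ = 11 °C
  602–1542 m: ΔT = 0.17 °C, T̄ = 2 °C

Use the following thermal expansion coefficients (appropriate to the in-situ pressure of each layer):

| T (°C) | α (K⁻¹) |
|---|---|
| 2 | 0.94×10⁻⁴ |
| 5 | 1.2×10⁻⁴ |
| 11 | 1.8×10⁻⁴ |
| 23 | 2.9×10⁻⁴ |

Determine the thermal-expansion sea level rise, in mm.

Layer 1 at 23 °C → α = 2.9×10⁻⁴ K⁻¹
Layer 2 at 11 °C → α = 1.8×10⁻⁴ K⁻¹
Layer 3 at 2 °C → α = 0.94×10⁻⁴ K⁻¹
0–52 m: 2.9×10⁻⁴ × 0.73 × 52 = 0.0110084 m
0.24 × 1.8×10⁻⁴ × 550 = 0.02376 m
602–1542 m: 0.17 × 940 × 0.94×10⁻⁴ = 0.0150212 m
Δh = 0.0110084 + 0.02376 + 0.0150212 = 0.0497896 m

Δh = 49.8 mm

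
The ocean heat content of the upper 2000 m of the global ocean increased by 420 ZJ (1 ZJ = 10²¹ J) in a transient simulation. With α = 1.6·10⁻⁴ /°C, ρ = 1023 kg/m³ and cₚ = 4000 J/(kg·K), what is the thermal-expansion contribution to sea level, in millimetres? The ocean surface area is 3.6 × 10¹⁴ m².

46 mm of thermosteric rise

Per unit area: Q = 420×10²¹ / (3.6×10¹⁴) ≈ 1.167×10⁹ J/m²
Δh = αQ/(ρcₚ) = 1.6×10⁻⁴ × 1.167×10⁹ / (1023 × 4000) ≈ 0.04563 m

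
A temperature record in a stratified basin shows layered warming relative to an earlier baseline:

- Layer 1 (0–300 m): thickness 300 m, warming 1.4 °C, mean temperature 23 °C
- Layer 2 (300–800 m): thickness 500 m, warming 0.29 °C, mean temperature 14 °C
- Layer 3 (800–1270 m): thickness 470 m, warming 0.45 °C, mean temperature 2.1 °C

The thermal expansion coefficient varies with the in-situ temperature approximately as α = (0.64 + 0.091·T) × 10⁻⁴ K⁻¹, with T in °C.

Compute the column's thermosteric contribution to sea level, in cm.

about 16.0 cm

Layer 1: α = (0.64 + 0.091×23)×10⁻⁴ = 2.733×10⁻⁴ K⁻¹
Layer 2: α = (0.64 + 0.091×14)×10⁻⁴ = 1.914×10⁻⁴ K⁻¹
Layer 3: α = (0.64 + 0.091×2.1)×10⁻⁴ = 0.8311×10⁻⁴ K⁻¹
0–300 m: 1.4 × 300 × 2.733×10⁻⁴ = 0.114786 m
Layer 2: 1.914×10⁻⁴ × 0.29 × 500 = 0.027753 m
800–1270 m: 0.45 × 470 × 0.8311×10⁻⁴ = 0.017577765 m
Δh = 0.114786 + 0.027753 + 0.017577765 = 0.160116765 m ≈ 16.0 cm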